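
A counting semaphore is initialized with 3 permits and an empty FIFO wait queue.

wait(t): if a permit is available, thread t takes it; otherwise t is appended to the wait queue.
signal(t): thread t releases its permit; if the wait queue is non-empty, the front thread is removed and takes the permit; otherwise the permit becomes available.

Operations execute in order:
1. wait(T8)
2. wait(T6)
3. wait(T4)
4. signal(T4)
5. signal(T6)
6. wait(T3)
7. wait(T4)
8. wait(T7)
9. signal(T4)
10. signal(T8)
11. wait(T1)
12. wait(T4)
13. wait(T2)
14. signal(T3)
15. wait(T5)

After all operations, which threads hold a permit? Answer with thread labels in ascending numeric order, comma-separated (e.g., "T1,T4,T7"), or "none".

Answer: T1,T4,T7

Derivation:
Step 1: wait(T8) -> count=2 queue=[] holders={T8}
Step 2: wait(T6) -> count=1 queue=[] holders={T6,T8}
Step 3: wait(T4) -> count=0 queue=[] holders={T4,T6,T8}
Step 4: signal(T4) -> count=1 queue=[] holders={T6,T8}
Step 5: signal(T6) -> count=2 queue=[] holders={T8}
Step 6: wait(T3) -> count=1 queue=[] holders={T3,T8}
Step 7: wait(T4) -> count=0 queue=[] holders={T3,T4,T8}
Step 8: wait(T7) -> count=0 queue=[T7] holders={T3,T4,T8}
Step 9: signal(T4) -> count=0 queue=[] holders={T3,T7,T8}
Step 10: signal(T8) -> count=1 queue=[] holders={T3,T7}
Step 11: wait(T1) -> count=0 queue=[] holders={T1,T3,T7}
Step 12: wait(T4) -> count=0 queue=[T4] holders={T1,T3,T7}
Step 13: wait(T2) -> count=0 queue=[T4,T2] holders={T1,T3,T7}
Step 14: signal(T3) -> count=0 queue=[T2] holders={T1,T4,T7}
Step 15: wait(T5) -> count=0 queue=[T2,T5] holders={T1,T4,T7}
Final holders: T1,T4,T7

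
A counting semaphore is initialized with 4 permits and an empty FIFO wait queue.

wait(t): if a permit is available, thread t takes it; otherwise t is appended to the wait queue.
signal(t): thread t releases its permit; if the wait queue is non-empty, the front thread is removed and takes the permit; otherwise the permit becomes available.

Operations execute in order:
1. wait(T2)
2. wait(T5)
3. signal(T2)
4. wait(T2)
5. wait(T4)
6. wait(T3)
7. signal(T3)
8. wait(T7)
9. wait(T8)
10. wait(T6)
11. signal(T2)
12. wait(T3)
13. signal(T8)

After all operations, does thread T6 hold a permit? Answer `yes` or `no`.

Step 1: wait(T2) -> count=3 queue=[] holders={T2}
Step 2: wait(T5) -> count=2 queue=[] holders={T2,T5}
Step 3: signal(T2) -> count=3 queue=[] holders={T5}
Step 4: wait(T2) -> count=2 queue=[] holders={T2,T5}
Step 5: wait(T4) -> count=1 queue=[] holders={T2,T4,T5}
Step 6: wait(T3) -> count=0 queue=[] holders={T2,T3,T4,T5}
Step 7: signal(T3) -> count=1 queue=[] holders={T2,T4,T5}
Step 8: wait(T7) -> count=0 queue=[] holders={T2,T4,T5,T7}
Step 9: wait(T8) -> count=0 queue=[T8] holders={T2,T4,T5,T7}
Step 10: wait(T6) -> count=0 queue=[T8,T6] holders={T2,T4,T5,T7}
Step 11: signal(T2) -> count=0 queue=[T6] holders={T4,T5,T7,T8}
Step 12: wait(T3) -> count=0 queue=[T6,T3] holders={T4,T5,T7,T8}
Step 13: signal(T8) -> count=0 queue=[T3] holders={T4,T5,T6,T7}
Final holders: {T4,T5,T6,T7} -> T6 in holders

Answer: yes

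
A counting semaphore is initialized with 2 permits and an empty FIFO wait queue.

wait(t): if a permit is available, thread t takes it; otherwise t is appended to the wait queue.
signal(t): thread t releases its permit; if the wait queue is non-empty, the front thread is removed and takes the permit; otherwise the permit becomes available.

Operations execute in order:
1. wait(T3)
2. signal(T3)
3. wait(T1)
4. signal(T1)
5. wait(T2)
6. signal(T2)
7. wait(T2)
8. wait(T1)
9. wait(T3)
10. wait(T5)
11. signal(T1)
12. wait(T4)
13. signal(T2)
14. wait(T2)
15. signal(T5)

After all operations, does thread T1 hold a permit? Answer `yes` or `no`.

Step 1: wait(T3) -> count=1 queue=[] holders={T3}
Step 2: signal(T3) -> count=2 queue=[] holders={none}
Step 3: wait(T1) -> count=1 queue=[] holders={T1}
Step 4: signal(T1) -> count=2 queue=[] holders={none}
Step 5: wait(T2) -> count=1 queue=[] holders={T2}
Step 6: signal(T2) -> count=2 queue=[] holders={none}
Step 7: wait(T2) -> count=1 queue=[] holders={T2}
Step 8: wait(T1) -> count=0 queue=[] holders={T1,T2}
Step 9: wait(T3) -> count=0 queue=[T3] holders={T1,T2}
Step 10: wait(T5) -> count=0 queue=[T3,T5] holders={T1,T2}
Step 11: signal(T1) -> count=0 queue=[T5] holders={T2,T3}
Step 12: wait(T4) -> count=0 queue=[T5,T4] holders={T2,T3}
Step 13: signal(T2) -> count=0 queue=[T4] holders={T3,T5}
Step 14: wait(T2) -> count=0 queue=[T4,T2] holders={T3,T5}
Step 15: signal(T5) -> count=0 queue=[T2] holders={T3,T4}
Final holders: {T3,T4} -> T1 not in holders

Answer: no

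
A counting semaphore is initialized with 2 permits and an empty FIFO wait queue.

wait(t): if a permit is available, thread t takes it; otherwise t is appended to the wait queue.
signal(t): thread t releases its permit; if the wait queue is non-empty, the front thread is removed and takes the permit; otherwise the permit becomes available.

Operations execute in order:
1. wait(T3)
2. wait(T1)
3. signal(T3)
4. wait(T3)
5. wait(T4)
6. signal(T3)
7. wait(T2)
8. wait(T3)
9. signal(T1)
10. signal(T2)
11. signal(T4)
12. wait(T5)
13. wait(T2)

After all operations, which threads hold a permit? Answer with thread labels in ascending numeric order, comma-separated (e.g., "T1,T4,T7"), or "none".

Answer: T3,T5

Derivation:
Step 1: wait(T3) -> count=1 queue=[] holders={T3}
Step 2: wait(T1) -> count=0 queue=[] holders={T1,T3}
Step 3: signal(T3) -> count=1 queue=[] holders={T1}
Step 4: wait(T3) -> count=0 queue=[] holders={T1,T3}
Step 5: wait(T4) -> count=0 queue=[T4] holders={T1,T3}
Step 6: signal(T3) -> count=0 queue=[] holders={T1,T4}
Step 7: wait(T2) -> count=0 queue=[T2] holders={T1,T4}
Step 8: wait(T3) -> count=0 queue=[T2,T3] holders={T1,T4}
Step 9: signal(T1) -> count=0 queue=[T3] holders={T2,T4}
Step 10: signal(T2) -> count=0 queue=[] holders={T3,T4}
Step 11: signal(T4) -> count=1 queue=[] holders={T3}
Step 12: wait(T5) -> count=0 queue=[] holders={T3,T5}
Step 13: wait(T2) -> count=0 queue=[T2] holders={T3,T5}
Final holders: T3,T5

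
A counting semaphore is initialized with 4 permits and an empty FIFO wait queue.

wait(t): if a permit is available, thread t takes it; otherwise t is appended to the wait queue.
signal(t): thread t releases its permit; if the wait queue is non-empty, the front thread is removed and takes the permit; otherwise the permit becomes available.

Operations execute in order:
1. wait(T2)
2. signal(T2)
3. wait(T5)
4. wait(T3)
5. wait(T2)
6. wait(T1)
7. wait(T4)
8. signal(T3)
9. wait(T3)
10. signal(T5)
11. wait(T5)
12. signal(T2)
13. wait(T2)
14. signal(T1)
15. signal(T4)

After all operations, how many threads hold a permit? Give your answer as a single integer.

Answer: 3

Derivation:
Step 1: wait(T2) -> count=3 queue=[] holders={T2}
Step 2: signal(T2) -> count=4 queue=[] holders={none}
Step 3: wait(T5) -> count=3 queue=[] holders={T5}
Step 4: wait(T3) -> count=2 queue=[] holders={T3,T5}
Step 5: wait(T2) -> count=1 queue=[] holders={T2,T3,T5}
Step 6: wait(T1) -> count=0 queue=[] holders={T1,T2,T3,T5}
Step 7: wait(T4) -> count=0 queue=[T4] holders={T1,T2,T3,T5}
Step 8: signal(T3) -> count=0 queue=[] holders={T1,T2,T4,T5}
Step 9: wait(T3) -> count=0 queue=[T3] holders={T1,T2,T4,T5}
Step 10: signal(T5) -> count=0 queue=[] holders={T1,T2,T3,T4}
Step 11: wait(T5) -> count=0 queue=[T5] holders={T1,T2,T3,T4}
Step 12: signal(T2) -> count=0 queue=[] holders={T1,T3,T4,T5}
Step 13: wait(T2) -> count=0 queue=[T2] holders={T1,T3,T4,T5}
Step 14: signal(T1) -> count=0 queue=[] holders={T2,T3,T4,T5}
Step 15: signal(T4) -> count=1 queue=[] holders={T2,T3,T5}
Final holders: {T2,T3,T5} -> 3 thread(s)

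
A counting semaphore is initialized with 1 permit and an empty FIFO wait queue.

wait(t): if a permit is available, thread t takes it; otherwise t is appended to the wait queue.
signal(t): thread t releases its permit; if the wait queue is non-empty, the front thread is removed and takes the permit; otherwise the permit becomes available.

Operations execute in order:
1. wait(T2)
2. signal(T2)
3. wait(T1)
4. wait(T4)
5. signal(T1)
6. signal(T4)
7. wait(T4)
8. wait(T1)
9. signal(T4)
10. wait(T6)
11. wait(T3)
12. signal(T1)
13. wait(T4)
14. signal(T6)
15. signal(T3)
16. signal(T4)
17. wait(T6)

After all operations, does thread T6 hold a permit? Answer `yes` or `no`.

Step 1: wait(T2) -> count=0 queue=[] holders={T2}
Step 2: signal(T2) -> count=1 queue=[] holders={none}
Step 3: wait(T1) -> count=0 queue=[] holders={T1}
Step 4: wait(T4) -> count=0 queue=[T4] holders={T1}
Step 5: signal(T1) -> count=0 queue=[] holders={T4}
Step 6: signal(T4) -> count=1 queue=[] holders={none}
Step 7: wait(T4) -> count=0 queue=[] holders={T4}
Step 8: wait(T1) -> count=0 queue=[T1] holders={T4}
Step 9: signal(T4) -> count=0 queue=[] holders={T1}
Step 10: wait(T6) -> count=0 queue=[T6] holders={T1}
Step 11: wait(T3) -> count=0 queue=[T6,T3] holders={T1}
Step 12: signal(T1) -> count=0 queue=[T3] holders={T6}
Step 13: wait(T4) -> count=0 queue=[T3,T4] holders={T6}
Step 14: signal(T6) -> count=0 queue=[T4] holders={T3}
Step 15: signal(T3) -> count=0 queue=[] holders={T4}
Step 16: signal(T4) -> count=1 queue=[] holders={none}
Step 17: wait(T6) -> count=0 queue=[] holders={T6}
Final holders: {T6} -> T6 in holders

Answer: yes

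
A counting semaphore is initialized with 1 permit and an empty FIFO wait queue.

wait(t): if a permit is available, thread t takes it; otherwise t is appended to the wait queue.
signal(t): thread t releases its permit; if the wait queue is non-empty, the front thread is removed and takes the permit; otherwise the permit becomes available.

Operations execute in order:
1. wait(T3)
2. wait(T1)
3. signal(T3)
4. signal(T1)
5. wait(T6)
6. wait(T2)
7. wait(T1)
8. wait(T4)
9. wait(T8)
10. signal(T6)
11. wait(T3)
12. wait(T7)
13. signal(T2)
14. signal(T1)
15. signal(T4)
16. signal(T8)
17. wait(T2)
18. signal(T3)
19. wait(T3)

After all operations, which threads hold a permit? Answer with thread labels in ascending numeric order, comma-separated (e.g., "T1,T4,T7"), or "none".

Answer: T7

Derivation:
Step 1: wait(T3) -> count=0 queue=[] holders={T3}
Step 2: wait(T1) -> count=0 queue=[T1] holders={T3}
Step 3: signal(T3) -> count=0 queue=[] holders={T1}
Step 4: signal(T1) -> count=1 queue=[] holders={none}
Step 5: wait(T6) -> count=0 queue=[] holders={T6}
Step 6: wait(T2) -> count=0 queue=[T2] holders={T6}
Step 7: wait(T1) -> count=0 queue=[T2,T1] holders={T6}
Step 8: wait(T4) -> count=0 queue=[T2,T1,T4] holders={T6}
Step 9: wait(T8) -> count=0 queue=[T2,T1,T4,T8] holders={T6}
Step 10: signal(T6) -> count=0 queue=[T1,T4,T8] holders={T2}
Step 11: wait(T3) -> count=0 queue=[T1,T4,T8,T3] holders={T2}
Step 12: wait(T7) -> count=0 queue=[T1,T4,T8,T3,T7] holders={T2}
Step 13: signal(T2) -> count=0 queue=[T4,T8,T3,T7] holders={T1}
Step 14: signal(T1) -> count=0 queue=[T8,T3,T7] holders={T4}
Step 15: signal(T4) -> count=0 queue=[T3,T7] holders={T8}
Step 16: signal(T8) -> count=0 queue=[T7] holders={T3}
Step 17: wait(T2) -> count=0 queue=[T7,T2] holders={T3}
Step 18: signal(T3) -> count=0 queue=[T2] holders={T7}
Step 19: wait(T3) -> count=0 queue=[T2,T3] holders={T7}
Final holders: T7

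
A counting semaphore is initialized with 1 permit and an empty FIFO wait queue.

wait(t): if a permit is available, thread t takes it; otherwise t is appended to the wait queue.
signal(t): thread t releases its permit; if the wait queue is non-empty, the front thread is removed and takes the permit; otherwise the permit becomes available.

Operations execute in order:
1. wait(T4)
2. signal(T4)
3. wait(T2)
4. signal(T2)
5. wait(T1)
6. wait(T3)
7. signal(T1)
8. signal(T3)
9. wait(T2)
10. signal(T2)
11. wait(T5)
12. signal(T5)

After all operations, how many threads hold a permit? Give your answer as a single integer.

Answer: 0

Derivation:
Step 1: wait(T4) -> count=0 queue=[] holders={T4}
Step 2: signal(T4) -> count=1 queue=[] holders={none}
Step 3: wait(T2) -> count=0 queue=[] holders={T2}
Step 4: signal(T2) -> count=1 queue=[] holders={none}
Step 5: wait(T1) -> count=0 queue=[] holders={T1}
Step 6: wait(T3) -> count=0 queue=[T3] holders={T1}
Step 7: signal(T1) -> count=0 queue=[] holders={T3}
Step 8: signal(T3) -> count=1 queue=[] holders={none}
Step 9: wait(T2) -> count=0 queue=[] holders={T2}
Step 10: signal(T2) -> count=1 queue=[] holders={none}
Step 11: wait(T5) -> count=0 queue=[] holders={T5}
Step 12: signal(T5) -> count=1 queue=[] holders={none}
Final holders: {none} -> 0 thread(s)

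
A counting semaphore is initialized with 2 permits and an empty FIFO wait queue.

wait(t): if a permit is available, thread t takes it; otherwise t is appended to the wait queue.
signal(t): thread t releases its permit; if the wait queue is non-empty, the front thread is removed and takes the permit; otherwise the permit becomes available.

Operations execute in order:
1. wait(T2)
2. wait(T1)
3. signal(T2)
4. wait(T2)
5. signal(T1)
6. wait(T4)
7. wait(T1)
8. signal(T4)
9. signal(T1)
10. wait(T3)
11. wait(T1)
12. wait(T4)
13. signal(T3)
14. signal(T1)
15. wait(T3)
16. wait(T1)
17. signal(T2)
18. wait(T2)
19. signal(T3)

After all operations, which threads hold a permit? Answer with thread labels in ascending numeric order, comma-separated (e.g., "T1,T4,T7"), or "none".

Step 1: wait(T2) -> count=1 queue=[] holders={T2}
Step 2: wait(T1) -> count=0 queue=[] holders={T1,T2}
Step 3: signal(T2) -> count=1 queue=[] holders={T1}
Step 4: wait(T2) -> count=0 queue=[] holders={T1,T2}
Step 5: signal(T1) -> count=1 queue=[] holders={T2}
Step 6: wait(T4) -> count=0 queue=[] holders={T2,T4}
Step 7: wait(T1) -> count=0 queue=[T1] holders={T2,T4}
Step 8: signal(T4) -> count=0 queue=[] holders={T1,T2}
Step 9: signal(T1) -> count=1 queue=[] holders={T2}
Step 10: wait(T3) -> count=0 queue=[] holders={T2,T3}
Step 11: wait(T1) -> count=0 queue=[T1] holders={T2,T3}
Step 12: wait(T4) -> count=0 queue=[T1,T4] holders={T2,T3}
Step 13: signal(T3) -> count=0 queue=[T4] holders={T1,T2}
Step 14: signal(T1) -> count=0 queue=[] holders={T2,T4}
Step 15: wait(T3) -> count=0 queue=[T3] holders={T2,T4}
Step 16: wait(T1) -> count=0 queue=[T3,T1] holders={T2,T4}
Step 17: signal(T2) -> count=0 queue=[T1] holders={T3,T4}
Step 18: wait(T2) -> count=0 queue=[T1,T2] holders={T3,T4}
Step 19: signal(T3) -> count=0 queue=[T2] holders={T1,T4}
Final holders: T1,T4

Answer: T1,T4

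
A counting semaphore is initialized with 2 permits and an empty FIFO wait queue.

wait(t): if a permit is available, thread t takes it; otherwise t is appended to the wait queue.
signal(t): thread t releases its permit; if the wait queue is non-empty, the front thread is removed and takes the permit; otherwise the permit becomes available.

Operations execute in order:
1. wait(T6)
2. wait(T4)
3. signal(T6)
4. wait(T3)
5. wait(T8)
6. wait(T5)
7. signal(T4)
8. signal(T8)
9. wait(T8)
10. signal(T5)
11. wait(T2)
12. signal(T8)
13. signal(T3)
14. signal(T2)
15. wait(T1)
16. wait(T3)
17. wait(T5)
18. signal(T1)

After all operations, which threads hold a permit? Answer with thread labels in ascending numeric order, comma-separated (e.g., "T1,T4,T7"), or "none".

Answer: T3,T5

Derivation:
Step 1: wait(T6) -> count=1 queue=[] holders={T6}
Step 2: wait(T4) -> count=0 queue=[] holders={T4,T6}
Step 3: signal(T6) -> count=1 queue=[] holders={T4}
Step 4: wait(T3) -> count=0 queue=[] holders={T3,T4}
Step 5: wait(T8) -> count=0 queue=[T8] holders={T3,T4}
Step 6: wait(T5) -> count=0 queue=[T8,T5] holders={T3,T4}
Step 7: signal(T4) -> count=0 queue=[T5] holders={T3,T8}
Step 8: signal(T8) -> count=0 queue=[] holders={T3,T5}
Step 9: wait(T8) -> count=0 queue=[T8] holders={T3,T5}
Step 10: signal(T5) -> count=0 queue=[] holders={T3,T8}
Step 11: wait(T2) -> count=0 queue=[T2] holders={T3,T8}
Step 12: signal(T8) -> count=0 queue=[] holders={T2,T3}
Step 13: signal(T3) -> count=1 queue=[] holders={T2}
Step 14: signal(T2) -> count=2 queue=[] holders={none}
Step 15: wait(T1) -> count=1 queue=[] holders={T1}
Step 16: wait(T3) -> count=0 queue=[] holders={T1,T3}
Step 17: wait(T5) -> count=0 queue=[T5] holders={T1,T3}
Step 18: signal(T1) -> count=0 queue=[] holders={T3,T5}
Final holders: T3,T5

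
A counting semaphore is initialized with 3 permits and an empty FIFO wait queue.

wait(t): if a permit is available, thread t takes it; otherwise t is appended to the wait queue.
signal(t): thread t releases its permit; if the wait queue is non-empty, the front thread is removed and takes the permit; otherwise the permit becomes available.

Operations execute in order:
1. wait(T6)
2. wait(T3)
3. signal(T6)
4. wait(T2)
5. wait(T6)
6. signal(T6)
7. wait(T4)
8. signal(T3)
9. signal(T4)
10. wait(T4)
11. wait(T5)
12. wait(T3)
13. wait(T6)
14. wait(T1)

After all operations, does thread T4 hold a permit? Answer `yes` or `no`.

Answer: yes

Derivation:
Step 1: wait(T6) -> count=2 queue=[] holders={T6}
Step 2: wait(T3) -> count=1 queue=[] holders={T3,T6}
Step 3: signal(T6) -> count=2 queue=[] holders={T3}
Step 4: wait(T2) -> count=1 queue=[] holders={T2,T3}
Step 5: wait(T6) -> count=0 queue=[] holders={T2,T3,T6}
Step 6: signal(T6) -> count=1 queue=[] holders={T2,T3}
Step 7: wait(T4) -> count=0 queue=[] holders={T2,T3,T4}
Step 8: signal(T3) -> count=1 queue=[] holders={T2,T4}
Step 9: signal(T4) -> count=2 queue=[] holders={T2}
Step 10: wait(T4) -> count=1 queue=[] holders={T2,T4}
Step 11: wait(T5) -> count=0 queue=[] holders={T2,T4,T5}
Step 12: wait(T3) -> count=0 queue=[T3] holders={T2,T4,T5}
Step 13: wait(T6) -> count=0 queue=[T3,T6] holders={T2,T4,T5}
Step 14: wait(T1) -> count=0 queue=[T3,T6,T1] holders={T2,T4,T5}
Final holders: {T2,T4,T5} -> T4 in holders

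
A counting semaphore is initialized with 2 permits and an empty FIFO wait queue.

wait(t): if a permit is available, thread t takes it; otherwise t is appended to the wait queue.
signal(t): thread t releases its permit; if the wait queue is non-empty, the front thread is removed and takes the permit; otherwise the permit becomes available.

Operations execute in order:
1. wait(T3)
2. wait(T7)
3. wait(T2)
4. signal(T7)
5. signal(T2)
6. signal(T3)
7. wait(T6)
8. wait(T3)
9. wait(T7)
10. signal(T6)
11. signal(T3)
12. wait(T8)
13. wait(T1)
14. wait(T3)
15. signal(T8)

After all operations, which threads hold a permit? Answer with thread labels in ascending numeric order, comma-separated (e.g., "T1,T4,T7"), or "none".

Answer: T1,T7

Derivation:
Step 1: wait(T3) -> count=1 queue=[] holders={T3}
Step 2: wait(T7) -> count=0 queue=[] holders={T3,T7}
Step 3: wait(T2) -> count=0 queue=[T2] holders={T3,T7}
Step 4: signal(T7) -> count=0 queue=[] holders={T2,T3}
Step 5: signal(T2) -> count=1 queue=[] holders={T3}
Step 6: signal(T3) -> count=2 queue=[] holders={none}
Step 7: wait(T6) -> count=1 queue=[] holders={T6}
Step 8: wait(T3) -> count=0 queue=[] holders={T3,T6}
Step 9: wait(T7) -> count=0 queue=[T7] holders={T3,T6}
Step 10: signal(T6) -> count=0 queue=[] holders={T3,T7}
Step 11: signal(T3) -> count=1 queue=[] holders={T7}
Step 12: wait(T8) -> count=0 queue=[] holders={T7,T8}
Step 13: wait(T1) -> count=0 queue=[T1] holders={T7,T8}
Step 14: wait(T3) -> count=0 queue=[T1,T3] holders={T7,T8}
Step 15: signal(T8) -> count=0 queue=[T3] holders={T1,T7}
Final holders: T1,T7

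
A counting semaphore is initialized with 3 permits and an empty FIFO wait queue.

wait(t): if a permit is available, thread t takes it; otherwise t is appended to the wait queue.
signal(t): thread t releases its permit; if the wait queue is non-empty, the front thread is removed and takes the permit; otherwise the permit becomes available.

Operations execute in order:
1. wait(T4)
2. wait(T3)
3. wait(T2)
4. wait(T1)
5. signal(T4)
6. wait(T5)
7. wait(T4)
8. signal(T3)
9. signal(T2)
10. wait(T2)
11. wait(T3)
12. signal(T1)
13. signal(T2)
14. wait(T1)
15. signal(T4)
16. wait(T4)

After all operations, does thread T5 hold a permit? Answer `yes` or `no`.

Answer: yes

Derivation:
Step 1: wait(T4) -> count=2 queue=[] holders={T4}
Step 2: wait(T3) -> count=1 queue=[] holders={T3,T4}
Step 3: wait(T2) -> count=0 queue=[] holders={T2,T3,T4}
Step 4: wait(T1) -> count=0 queue=[T1] holders={T2,T3,T4}
Step 5: signal(T4) -> count=0 queue=[] holders={T1,T2,T3}
Step 6: wait(T5) -> count=0 queue=[T5] holders={T1,T2,T3}
Step 7: wait(T4) -> count=0 queue=[T5,T4] holders={T1,T2,T3}
Step 8: signal(T3) -> count=0 queue=[T4] holders={T1,T2,T5}
Step 9: signal(T2) -> count=0 queue=[] holders={T1,T4,T5}
Step 10: wait(T2) -> count=0 queue=[T2] holders={T1,T4,T5}
Step 11: wait(T3) -> count=0 queue=[T2,T3] holders={T1,T4,T5}
Step 12: signal(T1) -> count=0 queue=[T3] holders={T2,T4,T5}
Step 13: signal(T2) -> count=0 queue=[] holders={T3,T4,T5}
Step 14: wait(T1) -> count=0 queue=[T1] holders={T3,T4,T5}
Step 15: signal(T4) -> count=0 queue=[] holders={T1,T3,T5}
Step 16: wait(T4) -> count=0 queue=[T4] holders={T1,T3,T5}
Final holders: {T1,T3,T5} -> T5 in holders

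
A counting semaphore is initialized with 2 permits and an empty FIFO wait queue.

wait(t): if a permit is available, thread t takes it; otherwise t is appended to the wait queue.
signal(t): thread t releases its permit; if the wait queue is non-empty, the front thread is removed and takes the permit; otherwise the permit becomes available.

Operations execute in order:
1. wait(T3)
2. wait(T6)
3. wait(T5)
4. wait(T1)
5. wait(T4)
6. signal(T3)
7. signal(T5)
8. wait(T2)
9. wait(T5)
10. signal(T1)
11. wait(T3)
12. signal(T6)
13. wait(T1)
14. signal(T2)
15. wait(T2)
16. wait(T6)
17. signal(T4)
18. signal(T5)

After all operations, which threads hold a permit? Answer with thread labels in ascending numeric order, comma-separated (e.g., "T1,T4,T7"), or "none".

Step 1: wait(T3) -> count=1 queue=[] holders={T3}
Step 2: wait(T6) -> count=0 queue=[] holders={T3,T6}
Step 3: wait(T5) -> count=0 queue=[T5] holders={T3,T6}
Step 4: wait(T1) -> count=0 queue=[T5,T1] holders={T3,T6}
Step 5: wait(T4) -> count=0 queue=[T5,T1,T4] holders={T3,T6}
Step 6: signal(T3) -> count=0 queue=[T1,T4] holders={T5,T6}
Step 7: signal(T5) -> count=0 queue=[T4] holders={T1,T6}
Step 8: wait(T2) -> count=0 queue=[T4,T2] holders={T1,T6}
Step 9: wait(T5) -> count=0 queue=[T4,T2,T5] holders={T1,T6}
Step 10: signal(T1) -> count=0 queue=[T2,T5] holders={T4,T6}
Step 11: wait(T3) -> count=0 queue=[T2,T5,T3] holders={T4,T6}
Step 12: signal(T6) -> count=0 queue=[T5,T3] holders={T2,T4}
Step 13: wait(T1) -> count=0 queue=[T5,T3,T1] holders={T2,T4}
Step 14: signal(T2) -> count=0 queue=[T3,T1] holders={T4,T5}
Step 15: wait(T2) -> count=0 queue=[T3,T1,T2] holders={T4,T5}
Step 16: wait(T6) -> count=0 queue=[T3,T1,T2,T6] holders={T4,T5}
Step 17: signal(T4) -> count=0 queue=[T1,T2,T6] holders={T3,T5}
Step 18: signal(T5) -> count=0 queue=[T2,T6] holders={T1,T3}
Final holders: T1,T3

Answer: T1,T3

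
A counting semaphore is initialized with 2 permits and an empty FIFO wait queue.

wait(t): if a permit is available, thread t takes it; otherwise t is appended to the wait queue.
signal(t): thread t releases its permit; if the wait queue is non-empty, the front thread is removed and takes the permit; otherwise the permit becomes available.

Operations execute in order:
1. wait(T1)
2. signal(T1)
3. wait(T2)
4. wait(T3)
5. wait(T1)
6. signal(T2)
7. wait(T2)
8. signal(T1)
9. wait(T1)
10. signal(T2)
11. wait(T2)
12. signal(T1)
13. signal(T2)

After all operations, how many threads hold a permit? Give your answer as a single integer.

Answer: 1

Derivation:
Step 1: wait(T1) -> count=1 queue=[] holders={T1}
Step 2: signal(T1) -> count=2 queue=[] holders={none}
Step 3: wait(T2) -> count=1 queue=[] holders={T2}
Step 4: wait(T3) -> count=0 queue=[] holders={T2,T3}
Step 5: wait(T1) -> count=0 queue=[T1] holders={T2,T3}
Step 6: signal(T2) -> count=0 queue=[] holders={T1,T3}
Step 7: wait(T2) -> count=0 queue=[T2] holders={T1,T3}
Step 8: signal(T1) -> count=0 queue=[] holders={T2,T3}
Step 9: wait(T1) -> count=0 queue=[T1] holders={T2,T3}
Step 10: signal(T2) -> count=0 queue=[] holders={T1,T3}
Step 11: wait(T2) -> count=0 queue=[T2] holders={T1,T3}
Step 12: signal(T1) -> count=0 queue=[] holders={T2,T3}
Step 13: signal(T2) -> count=1 queue=[] holders={T3}
Final holders: {T3} -> 1 thread(s)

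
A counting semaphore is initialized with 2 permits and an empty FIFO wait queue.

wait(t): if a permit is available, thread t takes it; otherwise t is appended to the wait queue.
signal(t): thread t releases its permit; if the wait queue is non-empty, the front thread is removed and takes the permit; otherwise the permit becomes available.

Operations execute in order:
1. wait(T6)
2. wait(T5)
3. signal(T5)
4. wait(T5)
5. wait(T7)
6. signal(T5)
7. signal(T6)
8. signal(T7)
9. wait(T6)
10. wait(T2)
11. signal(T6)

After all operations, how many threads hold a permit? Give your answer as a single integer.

Step 1: wait(T6) -> count=1 queue=[] holders={T6}
Step 2: wait(T5) -> count=0 queue=[] holders={T5,T6}
Step 3: signal(T5) -> count=1 queue=[] holders={T6}
Step 4: wait(T5) -> count=0 queue=[] holders={T5,T6}
Step 5: wait(T7) -> count=0 queue=[T7] holders={T5,T6}
Step 6: signal(T5) -> count=0 queue=[] holders={T6,T7}
Step 7: signal(T6) -> count=1 queue=[] holders={T7}
Step 8: signal(T7) -> count=2 queue=[] holders={none}
Step 9: wait(T6) -> count=1 queue=[] holders={T6}
Step 10: wait(T2) -> count=0 queue=[] holders={T2,T6}
Step 11: signal(T6) -> count=1 queue=[] holders={T2}
Final holders: {T2} -> 1 thread(s)

Answer: 1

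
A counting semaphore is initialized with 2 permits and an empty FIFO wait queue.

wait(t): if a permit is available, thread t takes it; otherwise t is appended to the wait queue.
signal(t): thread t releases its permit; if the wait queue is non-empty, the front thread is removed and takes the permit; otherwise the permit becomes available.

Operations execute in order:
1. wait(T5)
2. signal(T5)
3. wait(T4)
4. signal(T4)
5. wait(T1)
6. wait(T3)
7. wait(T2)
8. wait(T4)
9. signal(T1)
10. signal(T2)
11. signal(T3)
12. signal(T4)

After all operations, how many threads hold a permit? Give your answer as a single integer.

Step 1: wait(T5) -> count=1 queue=[] holders={T5}
Step 2: signal(T5) -> count=2 queue=[] holders={none}
Step 3: wait(T4) -> count=1 queue=[] holders={T4}
Step 4: signal(T4) -> count=2 queue=[] holders={none}
Step 5: wait(T1) -> count=1 queue=[] holders={T1}
Step 6: wait(T3) -> count=0 queue=[] holders={T1,T3}
Step 7: wait(T2) -> count=0 queue=[T2] holders={T1,T3}
Step 8: wait(T4) -> count=0 queue=[T2,T4] holders={T1,T3}
Step 9: signal(T1) -> count=0 queue=[T4] holders={T2,T3}
Step 10: signal(T2) -> count=0 queue=[] holders={T3,T4}
Step 11: signal(T3) -> count=1 queue=[] holders={T4}
Step 12: signal(T4) -> count=2 queue=[] holders={none}
Final holders: {none} -> 0 thread(s)

Answer: 0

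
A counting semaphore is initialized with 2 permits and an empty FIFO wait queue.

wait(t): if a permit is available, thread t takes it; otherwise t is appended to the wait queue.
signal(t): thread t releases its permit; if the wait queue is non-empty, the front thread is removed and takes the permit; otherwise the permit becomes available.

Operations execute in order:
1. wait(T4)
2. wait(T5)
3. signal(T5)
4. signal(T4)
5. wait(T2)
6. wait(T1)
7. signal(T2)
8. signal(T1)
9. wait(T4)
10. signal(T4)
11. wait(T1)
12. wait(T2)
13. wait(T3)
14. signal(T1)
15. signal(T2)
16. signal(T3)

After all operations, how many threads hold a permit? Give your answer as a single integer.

Answer: 0

Derivation:
Step 1: wait(T4) -> count=1 queue=[] holders={T4}
Step 2: wait(T5) -> count=0 queue=[] holders={T4,T5}
Step 3: signal(T5) -> count=1 queue=[] holders={T4}
Step 4: signal(T4) -> count=2 queue=[] holders={none}
Step 5: wait(T2) -> count=1 queue=[] holders={T2}
Step 6: wait(T1) -> count=0 queue=[] holders={T1,T2}
Step 7: signal(T2) -> count=1 queue=[] holders={T1}
Step 8: signal(T1) -> count=2 queue=[] holders={none}
Step 9: wait(T4) -> count=1 queue=[] holders={T4}
Step 10: signal(T4) -> count=2 queue=[] holders={none}
Step 11: wait(T1) -> count=1 queue=[] holders={T1}
Step 12: wait(T2) -> count=0 queue=[] holders={T1,T2}
Step 13: wait(T3) -> count=0 queue=[T3] holders={T1,T2}
Step 14: signal(T1) -> count=0 queue=[] holders={T2,T3}
Step 15: signal(T2) -> count=1 queue=[] holders={T3}
Step 16: signal(T3) -> count=2 queue=[] holders={none}
Final holders: {none} -> 0 thread(s)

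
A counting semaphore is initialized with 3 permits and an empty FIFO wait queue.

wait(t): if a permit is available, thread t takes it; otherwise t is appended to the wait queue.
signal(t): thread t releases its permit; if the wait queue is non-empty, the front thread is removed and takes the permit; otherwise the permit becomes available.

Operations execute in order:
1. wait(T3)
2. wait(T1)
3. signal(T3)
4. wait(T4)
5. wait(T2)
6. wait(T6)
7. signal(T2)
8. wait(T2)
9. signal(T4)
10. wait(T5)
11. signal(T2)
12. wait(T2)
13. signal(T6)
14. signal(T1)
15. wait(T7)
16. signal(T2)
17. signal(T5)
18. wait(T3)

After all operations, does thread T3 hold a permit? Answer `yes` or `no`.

Step 1: wait(T3) -> count=2 queue=[] holders={T3}
Step 2: wait(T1) -> count=1 queue=[] holders={T1,T3}
Step 3: signal(T3) -> count=2 queue=[] holders={T1}
Step 4: wait(T4) -> count=1 queue=[] holders={T1,T4}
Step 5: wait(T2) -> count=0 queue=[] holders={T1,T2,T4}
Step 6: wait(T6) -> count=0 queue=[T6] holders={T1,T2,T4}
Step 7: signal(T2) -> count=0 queue=[] holders={T1,T4,T6}
Step 8: wait(T2) -> count=0 queue=[T2] holders={T1,T4,T6}
Step 9: signal(T4) -> count=0 queue=[] holders={T1,T2,T6}
Step 10: wait(T5) -> count=0 queue=[T5] holders={T1,T2,T6}
Step 11: signal(T2) -> count=0 queue=[] holders={T1,T5,T6}
Step 12: wait(T2) -> count=0 queue=[T2] holders={T1,T5,T6}
Step 13: signal(T6) -> count=0 queue=[] holders={T1,T2,T5}
Step 14: signal(T1) -> count=1 queue=[] holders={T2,T5}
Step 15: wait(T7) -> count=0 queue=[] holders={T2,T5,T7}
Step 16: signal(T2) -> count=1 queue=[] holders={T5,T7}
Step 17: signal(T5) -> count=2 queue=[] holders={T7}
Step 18: wait(T3) -> count=1 queue=[] holders={T3,T7}
Final holders: {T3,T7} -> T3 in holders

Answer: yes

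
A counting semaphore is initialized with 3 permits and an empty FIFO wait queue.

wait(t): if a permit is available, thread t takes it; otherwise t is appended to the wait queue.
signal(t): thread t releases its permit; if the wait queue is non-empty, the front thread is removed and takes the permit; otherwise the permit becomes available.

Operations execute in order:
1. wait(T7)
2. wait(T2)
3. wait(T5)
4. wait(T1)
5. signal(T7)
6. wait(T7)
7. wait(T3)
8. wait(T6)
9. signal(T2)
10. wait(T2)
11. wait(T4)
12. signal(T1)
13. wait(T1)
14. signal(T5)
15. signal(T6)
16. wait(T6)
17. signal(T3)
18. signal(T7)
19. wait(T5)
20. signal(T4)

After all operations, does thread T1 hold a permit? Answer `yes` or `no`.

Step 1: wait(T7) -> count=2 queue=[] holders={T7}
Step 2: wait(T2) -> count=1 queue=[] holders={T2,T7}
Step 3: wait(T5) -> count=0 queue=[] holders={T2,T5,T7}
Step 4: wait(T1) -> count=0 queue=[T1] holders={T2,T5,T7}
Step 5: signal(T7) -> count=0 queue=[] holders={T1,T2,T5}
Step 6: wait(T7) -> count=0 queue=[T7] holders={T1,T2,T5}
Step 7: wait(T3) -> count=0 queue=[T7,T3] holders={T1,T2,T5}
Step 8: wait(T6) -> count=0 queue=[T7,T3,T6] holders={T1,T2,T5}
Step 9: signal(T2) -> count=0 queue=[T3,T6] holders={T1,T5,T7}
Step 10: wait(T2) -> count=0 queue=[T3,T6,T2] holders={T1,T5,T7}
Step 11: wait(T4) -> count=0 queue=[T3,T6,T2,T4] holders={T1,T5,T7}
Step 12: signal(T1) -> count=0 queue=[T6,T2,T4] holders={T3,T5,T7}
Step 13: wait(T1) -> count=0 queue=[T6,T2,T4,T1] holders={T3,T5,T7}
Step 14: signal(T5) -> count=0 queue=[T2,T4,T1] holders={T3,T6,T7}
Step 15: signal(T6) -> count=0 queue=[T4,T1] holders={T2,T3,T7}
Step 16: wait(T6) -> count=0 queue=[T4,T1,T6] holders={T2,T3,T7}
Step 17: signal(T3) -> count=0 queue=[T1,T6] holders={T2,T4,T7}
Step 18: signal(T7) -> count=0 queue=[T6] holders={T1,T2,T4}
Step 19: wait(T5) -> count=0 queue=[T6,T5] holders={T1,T2,T4}
Step 20: signal(T4) -> count=0 queue=[T5] holders={T1,T2,T6}
Final holders: {T1,T2,T6} -> T1 in holders

Answer: yes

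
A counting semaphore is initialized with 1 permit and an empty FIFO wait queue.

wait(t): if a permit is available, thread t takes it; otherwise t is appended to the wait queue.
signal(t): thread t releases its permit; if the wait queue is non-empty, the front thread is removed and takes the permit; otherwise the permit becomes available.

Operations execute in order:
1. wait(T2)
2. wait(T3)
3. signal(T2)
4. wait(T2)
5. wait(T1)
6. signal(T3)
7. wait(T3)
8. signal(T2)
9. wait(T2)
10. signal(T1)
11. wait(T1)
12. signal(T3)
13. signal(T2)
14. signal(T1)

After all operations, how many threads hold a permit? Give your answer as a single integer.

Answer: 0

Derivation:
Step 1: wait(T2) -> count=0 queue=[] holders={T2}
Step 2: wait(T3) -> count=0 queue=[T3] holders={T2}
Step 3: signal(T2) -> count=0 queue=[] holders={T3}
Step 4: wait(T2) -> count=0 queue=[T2] holders={T3}
Step 5: wait(T1) -> count=0 queue=[T2,T1] holders={T3}
Step 6: signal(T3) -> count=0 queue=[T1] holders={T2}
Step 7: wait(T3) -> count=0 queue=[T1,T3] holders={T2}
Step 8: signal(T2) -> count=0 queue=[T3] holders={T1}
Step 9: wait(T2) -> count=0 queue=[T3,T2] holders={T1}
Step 10: signal(T1) -> count=0 queue=[T2] holders={T3}
Step 11: wait(T1) -> count=0 queue=[T2,T1] holders={T3}
Step 12: signal(T3) -> count=0 queue=[T1] holders={T2}
Step 13: signal(T2) -> count=0 queue=[] holders={T1}
Step 14: signal(T1) -> count=1 queue=[] holders={none}
Final holders: {none} -> 0 thread(s)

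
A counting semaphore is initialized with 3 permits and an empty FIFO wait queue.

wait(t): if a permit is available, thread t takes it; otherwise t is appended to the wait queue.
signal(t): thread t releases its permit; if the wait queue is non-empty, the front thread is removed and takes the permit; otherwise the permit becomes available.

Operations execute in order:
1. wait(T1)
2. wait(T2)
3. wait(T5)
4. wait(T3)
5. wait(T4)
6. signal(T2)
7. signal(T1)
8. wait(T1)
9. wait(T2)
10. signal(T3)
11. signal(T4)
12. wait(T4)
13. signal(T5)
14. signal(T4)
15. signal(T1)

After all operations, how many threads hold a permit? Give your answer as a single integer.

Step 1: wait(T1) -> count=2 queue=[] holders={T1}
Step 2: wait(T2) -> count=1 queue=[] holders={T1,T2}
Step 3: wait(T5) -> count=0 queue=[] holders={T1,T2,T5}
Step 4: wait(T3) -> count=0 queue=[T3] holders={T1,T2,T5}
Step 5: wait(T4) -> count=0 queue=[T3,T4] holders={T1,T2,T5}
Step 6: signal(T2) -> count=0 queue=[T4] holders={T1,T3,T5}
Step 7: signal(T1) -> count=0 queue=[] holders={T3,T4,T5}
Step 8: wait(T1) -> count=0 queue=[T1] holders={T3,T4,T5}
Step 9: wait(T2) -> count=0 queue=[T1,T2] holders={T3,T4,T5}
Step 10: signal(T3) -> count=0 queue=[T2] holders={T1,T4,T5}
Step 11: signal(T4) -> count=0 queue=[] holders={T1,T2,T5}
Step 12: wait(T4) -> count=0 queue=[T4] holders={T1,T2,T5}
Step 13: signal(T5) -> count=0 queue=[] holders={T1,T2,T4}
Step 14: signal(T4) -> count=1 queue=[] holders={T1,T2}
Step 15: signal(T1) -> count=2 queue=[] holders={T2}
Final holders: {T2} -> 1 thread(s)

Answer: 1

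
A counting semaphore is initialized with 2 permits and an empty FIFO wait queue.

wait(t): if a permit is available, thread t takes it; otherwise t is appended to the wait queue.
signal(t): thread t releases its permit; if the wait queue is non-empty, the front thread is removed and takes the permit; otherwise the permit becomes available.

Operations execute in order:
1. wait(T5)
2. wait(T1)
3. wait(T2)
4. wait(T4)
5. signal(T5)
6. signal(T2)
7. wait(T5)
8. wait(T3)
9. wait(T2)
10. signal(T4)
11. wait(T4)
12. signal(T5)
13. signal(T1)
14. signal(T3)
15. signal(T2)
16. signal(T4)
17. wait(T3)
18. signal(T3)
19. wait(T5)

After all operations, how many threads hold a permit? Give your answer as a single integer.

Step 1: wait(T5) -> count=1 queue=[] holders={T5}
Step 2: wait(T1) -> count=0 queue=[] holders={T1,T5}
Step 3: wait(T2) -> count=0 queue=[T2] holders={T1,T5}
Step 4: wait(T4) -> count=0 queue=[T2,T4] holders={T1,T5}
Step 5: signal(T5) -> count=0 queue=[T4] holders={T1,T2}
Step 6: signal(T2) -> count=0 queue=[] holders={T1,T4}
Step 7: wait(T5) -> count=0 queue=[T5] holders={T1,T4}
Step 8: wait(T3) -> count=0 queue=[T5,T3] holders={T1,T4}
Step 9: wait(T2) -> count=0 queue=[T5,T3,T2] holders={T1,T4}
Step 10: signal(T4) -> count=0 queue=[T3,T2] holders={T1,T5}
Step 11: wait(T4) -> count=0 queue=[T3,T2,T4] holders={T1,T5}
Step 12: signal(T5) -> count=0 queue=[T2,T4] holders={T1,T3}
Step 13: signal(T1) -> count=0 queue=[T4] holders={T2,T3}
Step 14: signal(T3) -> count=0 queue=[] holders={T2,T4}
Step 15: signal(T2) -> count=1 queue=[] holders={T4}
Step 16: signal(T4) -> count=2 queue=[] holders={none}
Step 17: wait(T3) -> count=1 queue=[] holders={T3}
Step 18: signal(T3) -> count=2 queue=[] holders={none}
Step 19: wait(T5) -> count=1 queue=[] holders={T5}
Final holders: {T5} -> 1 thread(s)

Answer: 1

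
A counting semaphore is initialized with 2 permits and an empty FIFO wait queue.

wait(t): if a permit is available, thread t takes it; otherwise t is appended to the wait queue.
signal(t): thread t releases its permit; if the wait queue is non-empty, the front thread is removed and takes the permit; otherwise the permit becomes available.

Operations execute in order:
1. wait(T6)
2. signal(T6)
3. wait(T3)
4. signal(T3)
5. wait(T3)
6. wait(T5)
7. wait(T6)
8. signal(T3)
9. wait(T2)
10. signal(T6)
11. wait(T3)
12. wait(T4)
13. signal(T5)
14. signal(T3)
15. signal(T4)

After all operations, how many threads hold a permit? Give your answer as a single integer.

Step 1: wait(T6) -> count=1 queue=[] holders={T6}
Step 2: signal(T6) -> count=2 queue=[] holders={none}
Step 3: wait(T3) -> count=1 queue=[] holders={T3}
Step 4: signal(T3) -> count=2 queue=[] holders={none}
Step 5: wait(T3) -> count=1 queue=[] holders={T3}
Step 6: wait(T5) -> count=0 queue=[] holders={T3,T5}
Step 7: wait(T6) -> count=0 queue=[T6] holders={T3,T5}
Step 8: signal(T3) -> count=0 queue=[] holders={T5,T6}
Step 9: wait(T2) -> count=0 queue=[T2] holders={T5,T6}
Step 10: signal(T6) -> count=0 queue=[] holders={T2,T5}
Step 11: wait(T3) -> count=0 queue=[T3] holders={T2,T5}
Step 12: wait(T4) -> count=0 queue=[T3,T4] holders={T2,T5}
Step 13: signal(T5) -> count=0 queue=[T4] holders={T2,T3}
Step 14: signal(T3) -> count=0 queue=[] holders={T2,T4}
Step 15: signal(T4) -> count=1 queue=[] holders={T2}
Final holders: {T2} -> 1 thread(s)

Answer: 1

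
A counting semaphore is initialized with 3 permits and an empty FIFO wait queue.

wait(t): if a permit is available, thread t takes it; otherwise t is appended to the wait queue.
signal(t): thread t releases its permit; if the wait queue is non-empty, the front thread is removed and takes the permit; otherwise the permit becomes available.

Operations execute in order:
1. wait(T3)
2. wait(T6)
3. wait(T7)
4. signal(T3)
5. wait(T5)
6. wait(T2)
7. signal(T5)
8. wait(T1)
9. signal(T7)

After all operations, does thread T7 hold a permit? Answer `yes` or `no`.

Step 1: wait(T3) -> count=2 queue=[] holders={T3}
Step 2: wait(T6) -> count=1 queue=[] holders={T3,T6}
Step 3: wait(T7) -> count=0 queue=[] holders={T3,T6,T7}
Step 4: signal(T3) -> count=1 queue=[] holders={T6,T7}
Step 5: wait(T5) -> count=0 queue=[] holders={T5,T6,T7}
Step 6: wait(T2) -> count=0 queue=[T2] holders={T5,T6,T7}
Step 7: signal(T5) -> count=0 queue=[] holders={T2,T6,T7}
Step 8: wait(T1) -> count=0 queue=[T1] holders={T2,T6,T7}
Step 9: signal(T7) -> count=0 queue=[] holders={T1,T2,T6}
Final holders: {T1,T2,T6} -> T7 not in holders

Answer: no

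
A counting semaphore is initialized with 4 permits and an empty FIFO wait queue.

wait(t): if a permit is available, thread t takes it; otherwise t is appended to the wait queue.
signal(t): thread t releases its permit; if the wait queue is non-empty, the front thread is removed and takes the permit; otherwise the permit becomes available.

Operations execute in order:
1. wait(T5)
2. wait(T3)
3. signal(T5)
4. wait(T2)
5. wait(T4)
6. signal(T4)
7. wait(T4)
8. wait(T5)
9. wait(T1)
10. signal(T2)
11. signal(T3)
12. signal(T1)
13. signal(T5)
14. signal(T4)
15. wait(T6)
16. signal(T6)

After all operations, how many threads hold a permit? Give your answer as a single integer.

Answer: 0

Derivation:
Step 1: wait(T5) -> count=3 queue=[] holders={T5}
Step 2: wait(T3) -> count=2 queue=[] holders={T3,T5}
Step 3: signal(T5) -> count=3 queue=[] holders={T3}
Step 4: wait(T2) -> count=2 queue=[] holders={T2,T3}
Step 5: wait(T4) -> count=1 queue=[] holders={T2,T3,T4}
Step 6: signal(T4) -> count=2 queue=[] holders={T2,T3}
Step 7: wait(T4) -> count=1 queue=[] holders={T2,T3,T4}
Step 8: wait(T5) -> count=0 queue=[] holders={T2,T3,T4,T5}
Step 9: wait(T1) -> count=0 queue=[T1] holders={T2,T3,T4,T5}
Step 10: signal(T2) -> count=0 queue=[] holders={T1,T3,T4,T5}
Step 11: signal(T3) -> count=1 queue=[] holders={T1,T4,T5}
Step 12: signal(T1) -> count=2 queue=[] holders={T4,T5}
Step 13: signal(T5) -> count=3 queue=[] holders={T4}
Step 14: signal(T4) -> count=4 queue=[] holders={none}
Step 15: wait(T6) -> count=3 queue=[] holders={T6}
Step 16: signal(T6) -> count=4 queue=[] holders={none}
Final holders: {none} -> 0 thread(s)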